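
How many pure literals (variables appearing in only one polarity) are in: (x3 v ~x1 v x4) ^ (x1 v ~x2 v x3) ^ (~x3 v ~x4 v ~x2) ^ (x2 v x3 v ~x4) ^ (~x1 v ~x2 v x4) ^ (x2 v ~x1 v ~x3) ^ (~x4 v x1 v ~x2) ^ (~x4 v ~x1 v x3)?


A pure literal appears in only one polarity across all clauses.
No pure literals found.
Count = 0.

0


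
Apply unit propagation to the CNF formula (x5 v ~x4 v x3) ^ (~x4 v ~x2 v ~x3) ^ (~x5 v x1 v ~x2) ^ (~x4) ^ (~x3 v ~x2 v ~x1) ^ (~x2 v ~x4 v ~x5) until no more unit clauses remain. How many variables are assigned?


Unit propagation repeatedly assigns the literal in any unit clause, then simplifies.
Assignments in order: x4 = F.
No further unit clauses remain.
Total variables assigned = 1.

1


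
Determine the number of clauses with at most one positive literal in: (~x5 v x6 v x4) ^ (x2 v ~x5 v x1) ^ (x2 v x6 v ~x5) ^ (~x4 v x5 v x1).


A Horn clause has at most one positive literal.
Clause 1: 2 positive lit(s) -> not Horn
Clause 2: 2 positive lit(s) -> not Horn
Clause 3: 2 positive lit(s) -> not Horn
Clause 4: 2 positive lit(s) -> not Horn
Total Horn clauses = 0.

0


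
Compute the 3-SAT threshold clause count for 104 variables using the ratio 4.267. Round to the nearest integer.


The 3-SAT phase transition occurs at approximately 4.267 clauses per variable.
m = 4.267 * 104 = 443.768.
Rounded to nearest integer: 444.

444


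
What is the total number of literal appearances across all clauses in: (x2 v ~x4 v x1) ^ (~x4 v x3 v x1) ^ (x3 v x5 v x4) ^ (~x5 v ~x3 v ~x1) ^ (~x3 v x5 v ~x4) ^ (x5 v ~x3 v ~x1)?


Clause lengths: 3, 3, 3, 3, 3, 3.
Sum = 3 + 3 + 3 + 3 + 3 + 3 = 18.

18


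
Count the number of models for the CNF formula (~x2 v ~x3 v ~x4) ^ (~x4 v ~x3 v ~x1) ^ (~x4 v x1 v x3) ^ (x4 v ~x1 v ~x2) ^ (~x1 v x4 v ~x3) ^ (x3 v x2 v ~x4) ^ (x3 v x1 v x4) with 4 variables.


Enumerate all 16 truth assignments over 4 variables.
Test each against every clause.
Satisfying assignments found: 5.

5


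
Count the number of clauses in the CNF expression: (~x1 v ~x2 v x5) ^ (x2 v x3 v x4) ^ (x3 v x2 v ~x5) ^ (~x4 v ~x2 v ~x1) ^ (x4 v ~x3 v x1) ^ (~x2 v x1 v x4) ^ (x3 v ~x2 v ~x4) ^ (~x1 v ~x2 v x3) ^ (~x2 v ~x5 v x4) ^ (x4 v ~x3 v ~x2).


Each group enclosed in parentheses joined by ^ is one clause.
Counting the conjuncts: 10 clauses.

10


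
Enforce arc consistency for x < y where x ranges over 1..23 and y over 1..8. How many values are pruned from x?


For the constraint x < y, x needs a supporting value in y's domain.
x can be at most 7 (one less than y's maximum).
Valid x values from domain: 7 out of 23.
Pruned = 23 - 7 = 16.

16


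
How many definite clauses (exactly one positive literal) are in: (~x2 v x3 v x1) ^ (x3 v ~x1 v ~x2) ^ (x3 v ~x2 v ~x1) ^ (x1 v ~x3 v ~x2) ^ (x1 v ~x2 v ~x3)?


A definite clause has exactly one positive literal.
Clause 1: 2 positive -> not definite
Clause 2: 1 positive -> definite
Clause 3: 1 positive -> definite
Clause 4: 1 positive -> definite
Clause 5: 1 positive -> definite
Definite clause count = 4.

4


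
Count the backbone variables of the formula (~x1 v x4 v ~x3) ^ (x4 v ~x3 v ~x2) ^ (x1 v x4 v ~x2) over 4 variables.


Find all satisfying assignments: 12 model(s).
Check which variables have the same value in every model.
No variable is fixed across all models.
Backbone size = 0.

0


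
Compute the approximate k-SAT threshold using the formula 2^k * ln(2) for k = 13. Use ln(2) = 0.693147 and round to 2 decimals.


Using the asymptotic formula: threshold ~ 2^k * ln(2).
2^13 = 8192.
8192 * 0.693147 = 5678.26.

5678.26


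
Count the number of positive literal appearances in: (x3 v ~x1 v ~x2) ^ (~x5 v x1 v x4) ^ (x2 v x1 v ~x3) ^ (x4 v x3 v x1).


Scan each clause for unnegated literals.
Clause 1: 1 positive; Clause 2: 2 positive; Clause 3: 2 positive; Clause 4: 3 positive.
Total positive literal occurrences = 8.

8


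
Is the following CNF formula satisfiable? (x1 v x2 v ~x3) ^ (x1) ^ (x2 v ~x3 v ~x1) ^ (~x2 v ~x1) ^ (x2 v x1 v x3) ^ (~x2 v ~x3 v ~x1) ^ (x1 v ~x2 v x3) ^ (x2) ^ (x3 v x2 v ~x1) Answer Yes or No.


Check all 8 possible truth assignments.
Number of satisfying assignments found: 0.
The formula is unsatisfiable.

No


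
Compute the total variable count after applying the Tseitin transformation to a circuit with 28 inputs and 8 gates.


The Tseitin transformation introduces one auxiliary variable per gate.
Total variables = inputs + gates = 28 + 8 = 36.

36


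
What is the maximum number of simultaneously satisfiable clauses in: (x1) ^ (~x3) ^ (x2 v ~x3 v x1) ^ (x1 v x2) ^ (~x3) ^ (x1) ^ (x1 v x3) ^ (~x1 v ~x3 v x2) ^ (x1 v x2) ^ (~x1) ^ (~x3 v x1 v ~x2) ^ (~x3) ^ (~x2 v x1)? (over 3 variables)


Enumerate all 8 truth assignments.
For each, count how many of the 13 clauses are satisfied.
The formula is not fully satisfiable, so the maximum is below 13.
Maximum simultaneously satisfiable clauses = 12.

12


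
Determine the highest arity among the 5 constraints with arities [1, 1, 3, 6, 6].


The arities are: 1, 1, 3, 6, 6.
Scan for the maximum value.
Maximum arity = 6.

6


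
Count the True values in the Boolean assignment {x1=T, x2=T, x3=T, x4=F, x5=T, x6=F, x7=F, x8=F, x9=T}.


The weight is the number of variables assigned True.
True variables: x1, x2, x3, x5, x9.
Weight = 5.

5


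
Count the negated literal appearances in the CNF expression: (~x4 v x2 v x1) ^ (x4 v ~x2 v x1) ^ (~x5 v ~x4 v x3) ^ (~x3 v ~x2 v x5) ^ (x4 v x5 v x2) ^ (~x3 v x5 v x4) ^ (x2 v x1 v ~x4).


Scan each clause for negated literals.
Clause 1: 1 negative; Clause 2: 1 negative; Clause 3: 2 negative; Clause 4: 2 negative; Clause 5: 0 negative; Clause 6: 1 negative; Clause 7: 1 negative.
Total negative literal occurrences = 8.

8


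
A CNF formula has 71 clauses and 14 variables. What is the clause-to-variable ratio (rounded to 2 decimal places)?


Clause-to-variable ratio = clauses / variables.
71 / 14 = 5.07.

5.07


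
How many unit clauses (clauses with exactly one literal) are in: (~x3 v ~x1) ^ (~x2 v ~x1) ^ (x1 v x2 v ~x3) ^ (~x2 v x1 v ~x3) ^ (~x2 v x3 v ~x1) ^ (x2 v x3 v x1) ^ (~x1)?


A unit clause contains exactly one literal.
Unit clauses found: (~x1).
Count = 1.

1


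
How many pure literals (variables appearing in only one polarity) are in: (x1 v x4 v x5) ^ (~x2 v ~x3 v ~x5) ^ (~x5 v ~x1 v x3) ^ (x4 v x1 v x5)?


A pure literal appears in only one polarity across all clauses.
Pure literals: x2 (negative only), x4 (positive only).
Count = 2.

2


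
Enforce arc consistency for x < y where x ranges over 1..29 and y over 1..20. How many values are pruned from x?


For the constraint x < y, x needs a supporting value in y's domain.
x can be at most 19 (one less than y's maximum).
Valid x values from domain: 19 out of 29.
Pruned = 29 - 19 = 10.

10


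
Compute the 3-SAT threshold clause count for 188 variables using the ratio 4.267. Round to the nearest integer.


The 3-SAT phase transition occurs at approximately 4.267 clauses per variable.
m = 4.267 * 188 = 802.196.
Rounded to nearest integer: 802.

802


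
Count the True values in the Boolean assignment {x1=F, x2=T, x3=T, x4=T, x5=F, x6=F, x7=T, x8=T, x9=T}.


The weight is the number of variables assigned True.
True variables: x2, x3, x4, x7, x8, x9.
Weight = 6.

6


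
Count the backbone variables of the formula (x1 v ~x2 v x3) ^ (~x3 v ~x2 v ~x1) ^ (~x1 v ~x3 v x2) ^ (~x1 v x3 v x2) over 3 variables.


Find all satisfying assignments: 4 model(s).
Check which variables have the same value in every model.
No variable is fixed across all models.
Backbone size = 0.

0


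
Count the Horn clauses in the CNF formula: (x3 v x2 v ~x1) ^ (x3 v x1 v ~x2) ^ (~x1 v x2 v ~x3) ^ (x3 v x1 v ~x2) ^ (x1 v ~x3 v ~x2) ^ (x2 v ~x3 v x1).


A Horn clause has at most one positive literal.
Clause 1: 2 positive lit(s) -> not Horn
Clause 2: 2 positive lit(s) -> not Horn
Clause 3: 1 positive lit(s) -> Horn
Clause 4: 2 positive lit(s) -> not Horn
Clause 5: 1 positive lit(s) -> Horn
Clause 6: 2 positive lit(s) -> not Horn
Total Horn clauses = 2.

2


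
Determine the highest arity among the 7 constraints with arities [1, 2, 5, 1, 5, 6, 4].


The arities are: 1, 2, 5, 1, 5, 6, 4.
Scan for the maximum value.
Maximum arity = 6.

6


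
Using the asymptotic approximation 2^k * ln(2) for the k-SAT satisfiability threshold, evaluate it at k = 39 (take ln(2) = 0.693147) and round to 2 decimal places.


Using the asymptotic formula: threshold ~ 2^k * ln(2).
2^39 = 549755813888.
549755813888 * 0.693147 = 381061593129.03.

381061593129.03


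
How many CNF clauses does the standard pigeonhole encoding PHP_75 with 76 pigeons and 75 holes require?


The PHP encoding has two parts:
1) At-least-one-hole clauses: 76 (one per pigeon, each with 75 literals).
2) At-most-one-pigeon-per-hole clauses: 75 holes * C(76,2) = 75 * 2850 = 213750.
Total clauses = 76 + 213750 = 213826.

213826


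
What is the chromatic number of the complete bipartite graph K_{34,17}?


K_{34,17} is bipartite by definition: the two parts are independent sets, with every edge crossing between them.
Color all vertices in one part with color 1 and all vertices in the other part with color 2.
Since the graph has at least one edge, one color does not suffice.
Chromatic number = 2.

2


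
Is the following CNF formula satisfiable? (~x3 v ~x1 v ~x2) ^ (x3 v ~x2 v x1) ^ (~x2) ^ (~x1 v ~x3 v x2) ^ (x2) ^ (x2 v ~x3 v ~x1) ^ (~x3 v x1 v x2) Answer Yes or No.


Check all 8 possible truth assignments.
Number of satisfying assignments found: 0.
The formula is unsatisfiable.

No


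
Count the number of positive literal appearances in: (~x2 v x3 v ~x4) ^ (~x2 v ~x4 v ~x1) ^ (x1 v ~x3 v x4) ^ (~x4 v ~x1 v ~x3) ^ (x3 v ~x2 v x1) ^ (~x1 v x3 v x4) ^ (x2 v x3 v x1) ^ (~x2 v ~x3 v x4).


Scan each clause for unnegated literals.
Clause 1: 1 positive; Clause 2: 0 positive; Clause 3: 2 positive; Clause 4: 0 positive; Clause 5: 2 positive; Clause 6: 2 positive; Clause 7: 3 positive; Clause 8: 1 positive.
Total positive literal occurrences = 11.

11


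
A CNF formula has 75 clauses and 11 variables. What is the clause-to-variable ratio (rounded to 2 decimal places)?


Clause-to-variable ratio = clauses / variables.
75 / 11 = 6.82.

6.82


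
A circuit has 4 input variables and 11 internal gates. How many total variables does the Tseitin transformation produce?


The Tseitin transformation introduces one auxiliary variable per gate.
Total variables = inputs + gates = 4 + 11 = 15.

15


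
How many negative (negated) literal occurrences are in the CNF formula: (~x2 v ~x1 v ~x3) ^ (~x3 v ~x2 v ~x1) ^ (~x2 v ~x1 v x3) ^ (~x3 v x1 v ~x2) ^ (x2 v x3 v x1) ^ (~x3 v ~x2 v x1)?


Scan each clause for negated literals.
Clause 1: 3 negative; Clause 2: 3 negative; Clause 3: 2 negative; Clause 4: 2 negative; Clause 5: 0 negative; Clause 6: 2 negative.
Total negative literal occurrences = 12.

12


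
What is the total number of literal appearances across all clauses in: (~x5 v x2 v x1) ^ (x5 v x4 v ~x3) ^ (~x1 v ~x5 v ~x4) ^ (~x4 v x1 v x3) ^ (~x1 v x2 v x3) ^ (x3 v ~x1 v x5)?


Clause lengths: 3, 3, 3, 3, 3, 3.
Sum = 3 + 3 + 3 + 3 + 3 + 3 = 18.

18


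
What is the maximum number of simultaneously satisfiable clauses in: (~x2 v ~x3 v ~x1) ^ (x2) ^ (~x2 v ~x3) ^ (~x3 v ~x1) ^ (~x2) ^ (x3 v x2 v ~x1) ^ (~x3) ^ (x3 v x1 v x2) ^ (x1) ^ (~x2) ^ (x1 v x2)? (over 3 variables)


Enumerate all 8 truth assignments.
For each, count how many of the 11 clauses are satisfied.
The formula is not fully satisfiable, so the maximum is below 11.
Maximum simultaneously satisfiable clauses = 9.

9


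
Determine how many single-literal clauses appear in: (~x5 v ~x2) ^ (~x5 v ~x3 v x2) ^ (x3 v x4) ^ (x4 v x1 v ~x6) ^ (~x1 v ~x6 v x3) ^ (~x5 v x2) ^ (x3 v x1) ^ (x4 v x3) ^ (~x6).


A unit clause contains exactly one literal.
Unit clauses found: (~x6).
Count = 1.

1


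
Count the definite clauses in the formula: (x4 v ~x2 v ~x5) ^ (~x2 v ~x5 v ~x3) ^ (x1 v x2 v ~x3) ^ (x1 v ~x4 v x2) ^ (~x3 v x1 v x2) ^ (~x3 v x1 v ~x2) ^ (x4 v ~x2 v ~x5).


A definite clause has exactly one positive literal.
Clause 1: 1 positive -> definite
Clause 2: 0 positive -> not definite
Clause 3: 2 positive -> not definite
Clause 4: 2 positive -> not definite
Clause 5: 2 positive -> not definite
Clause 6: 1 positive -> definite
Clause 7: 1 positive -> definite
Definite clause count = 3.

3


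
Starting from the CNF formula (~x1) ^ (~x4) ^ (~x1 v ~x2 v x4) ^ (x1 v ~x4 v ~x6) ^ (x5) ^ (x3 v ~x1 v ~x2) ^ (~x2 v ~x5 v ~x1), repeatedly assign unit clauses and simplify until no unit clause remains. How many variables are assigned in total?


Unit propagation repeatedly assigns the literal in any unit clause, then simplifies.
Assignments in order: x1 = F, x4 = F, x5 = T.
No further unit clauses remain.
Total variables assigned = 3.

3


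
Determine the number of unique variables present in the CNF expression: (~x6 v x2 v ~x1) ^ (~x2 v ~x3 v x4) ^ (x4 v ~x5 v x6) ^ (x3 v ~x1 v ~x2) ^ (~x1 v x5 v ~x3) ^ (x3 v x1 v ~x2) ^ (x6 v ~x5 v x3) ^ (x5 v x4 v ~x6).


Identify each distinct variable in the formula.
Variables found: x1, x2, x3, x4, x5, x6.
Total distinct variables = 6.

6


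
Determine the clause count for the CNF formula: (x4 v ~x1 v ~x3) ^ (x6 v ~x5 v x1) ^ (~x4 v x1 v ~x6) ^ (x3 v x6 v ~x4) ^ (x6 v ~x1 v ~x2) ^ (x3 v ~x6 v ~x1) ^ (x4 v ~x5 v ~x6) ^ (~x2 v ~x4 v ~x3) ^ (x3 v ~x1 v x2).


Each group enclosed in parentheses joined by ^ is one clause.
Counting the conjuncts: 9 clauses.

9


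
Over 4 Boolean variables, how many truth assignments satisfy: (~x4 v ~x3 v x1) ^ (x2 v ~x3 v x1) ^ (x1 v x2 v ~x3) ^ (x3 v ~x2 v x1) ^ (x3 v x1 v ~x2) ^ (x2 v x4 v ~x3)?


Enumerate all 16 truth assignments over 4 variables.
Test each against every clause.
Satisfying assignments found: 10.

10


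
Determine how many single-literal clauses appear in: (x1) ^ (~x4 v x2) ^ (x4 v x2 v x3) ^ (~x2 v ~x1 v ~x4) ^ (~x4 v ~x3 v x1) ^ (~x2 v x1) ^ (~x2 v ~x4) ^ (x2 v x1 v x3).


A unit clause contains exactly one literal.
Unit clauses found: (x1).
Count = 1.

1


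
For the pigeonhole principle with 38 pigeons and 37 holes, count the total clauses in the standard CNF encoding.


The PHP encoding has two parts:
1) At-least-one-hole clauses: 38 (one per pigeon, each with 37 literals).
2) At-most-one-pigeon-per-hole clauses: 37 holes * C(38,2) = 37 * 703 = 26011.
Total clauses = 38 + 26011 = 26049.

26049


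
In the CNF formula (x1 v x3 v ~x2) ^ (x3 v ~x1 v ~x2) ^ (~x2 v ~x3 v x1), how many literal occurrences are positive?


Scan each clause for unnegated literals.
Clause 1: 2 positive; Clause 2: 1 positive; Clause 3: 1 positive.
Total positive literal occurrences = 4.

4


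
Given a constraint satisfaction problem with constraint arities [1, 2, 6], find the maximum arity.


The arities are: 1, 2, 6.
Scan for the maximum value.
Maximum arity = 6.

6


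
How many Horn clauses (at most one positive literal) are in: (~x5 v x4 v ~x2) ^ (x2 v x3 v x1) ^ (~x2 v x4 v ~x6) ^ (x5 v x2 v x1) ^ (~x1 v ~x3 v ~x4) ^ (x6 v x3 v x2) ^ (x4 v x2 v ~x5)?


A Horn clause has at most one positive literal.
Clause 1: 1 positive lit(s) -> Horn
Clause 2: 3 positive lit(s) -> not Horn
Clause 3: 1 positive lit(s) -> Horn
Clause 4: 3 positive lit(s) -> not Horn
Clause 5: 0 positive lit(s) -> Horn
Clause 6: 3 positive lit(s) -> not Horn
Clause 7: 2 positive lit(s) -> not Horn
Total Horn clauses = 3.

3


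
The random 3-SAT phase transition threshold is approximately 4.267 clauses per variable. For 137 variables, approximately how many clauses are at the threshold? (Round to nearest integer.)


The 3-SAT phase transition occurs at approximately 4.267 clauses per variable.
m = 4.267 * 137 = 584.579.
Rounded to nearest integer: 585.

585


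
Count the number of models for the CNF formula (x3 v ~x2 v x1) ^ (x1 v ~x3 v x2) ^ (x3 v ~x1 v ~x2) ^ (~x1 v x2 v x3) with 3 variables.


Enumerate all 8 truth assignments over 3 variables.
Test each against every clause.
Satisfying assignments found: 4.

4


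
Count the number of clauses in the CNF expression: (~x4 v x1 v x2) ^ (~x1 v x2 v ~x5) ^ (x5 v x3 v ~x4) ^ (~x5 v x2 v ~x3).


Each group enclosed in parentheses joined by ^ is one clause.
Counting the conjuncts: 4 clauses.

4


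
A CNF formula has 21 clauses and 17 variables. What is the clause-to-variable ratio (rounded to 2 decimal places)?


Clause-to-variable ratio = clauses / variables.
21 / 17 = 1.24.

1.24


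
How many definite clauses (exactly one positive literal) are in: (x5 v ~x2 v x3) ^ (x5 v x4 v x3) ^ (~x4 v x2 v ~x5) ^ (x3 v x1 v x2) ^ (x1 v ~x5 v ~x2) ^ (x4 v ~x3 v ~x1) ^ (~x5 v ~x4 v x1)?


A definite clause has exactly one positive literal.
Clause 1: 2 positive -> not definite
Clause 2: 3 positive -> not definite
Clause 3: 1 positive -> definite
Clause 4: 3 positive -> not definite
Clause 5: 1 positive -> definite
Clause 6: 1 positive -> definite
Clause 7: 1 positive -> definite
Definite clause count = 4.

4


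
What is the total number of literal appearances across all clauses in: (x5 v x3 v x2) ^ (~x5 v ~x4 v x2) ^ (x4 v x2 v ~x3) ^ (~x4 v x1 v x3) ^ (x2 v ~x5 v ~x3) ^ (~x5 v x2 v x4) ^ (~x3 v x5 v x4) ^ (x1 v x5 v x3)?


Clause lengths: 3, 3, 3, 3, 3, 3, 3, 3.
Sum = 3 + 3 + 3 + 3 + 3 + 3 + 3 + 3 = 24.

24


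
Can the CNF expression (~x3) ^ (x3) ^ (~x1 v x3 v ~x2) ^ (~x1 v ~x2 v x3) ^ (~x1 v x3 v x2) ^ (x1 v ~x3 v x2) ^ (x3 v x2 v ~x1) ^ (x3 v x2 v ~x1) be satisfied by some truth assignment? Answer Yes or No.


Check all 8 possible truth assignments.
Number of satisfying assignments found: 0.
The formula is unsatisfiable.

No


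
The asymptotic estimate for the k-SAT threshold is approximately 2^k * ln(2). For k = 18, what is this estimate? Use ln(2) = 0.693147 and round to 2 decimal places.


Using the asymptotic formula: threshold ~ 2^k * ln(2).
2^18 = 262144.
262144 * 0.693147 = 181704.33.

181704.33


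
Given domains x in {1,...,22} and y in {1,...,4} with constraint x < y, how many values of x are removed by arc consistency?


For the constraint x < y, x needs a supporting value in y's domain.
x can be at most 3 (one less than y's maximum).
Valid x values from domain: 3 out of 22.
Pruned = 22 - 3 = 19.

19


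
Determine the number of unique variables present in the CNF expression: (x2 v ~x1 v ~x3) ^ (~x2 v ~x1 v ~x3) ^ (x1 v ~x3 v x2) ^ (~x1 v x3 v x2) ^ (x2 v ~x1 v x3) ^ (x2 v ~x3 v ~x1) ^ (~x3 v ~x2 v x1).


Identify each distinct variable in the formula.
Variables found: x1, x2, x3.
Total distinct variables = 3.

3


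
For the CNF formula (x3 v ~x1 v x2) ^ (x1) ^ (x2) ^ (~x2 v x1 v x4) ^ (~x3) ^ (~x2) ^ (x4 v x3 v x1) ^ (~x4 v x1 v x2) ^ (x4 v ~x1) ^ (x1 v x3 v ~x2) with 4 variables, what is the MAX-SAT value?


Enumerate all 16 truth assignments.
For each, count how many of the 10 clauses are satisfied.
The formula is not fully satisfiable, so the maximum is below 10.
Maximum simultaneously satisfiable clauses = 9.

9


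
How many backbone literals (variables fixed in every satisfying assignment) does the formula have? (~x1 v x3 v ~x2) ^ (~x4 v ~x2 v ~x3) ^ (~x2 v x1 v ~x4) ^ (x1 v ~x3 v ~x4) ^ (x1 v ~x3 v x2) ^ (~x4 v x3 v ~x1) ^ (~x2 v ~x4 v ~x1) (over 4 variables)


Find all satisfying assignments: 8 model(s).
Check which variables have the same value in every model.
No variable is fixed across all models.
Backbone size = 0.

0


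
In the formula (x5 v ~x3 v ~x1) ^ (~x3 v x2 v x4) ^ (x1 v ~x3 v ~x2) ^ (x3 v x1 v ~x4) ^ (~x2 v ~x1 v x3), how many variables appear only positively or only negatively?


A pure literal appears in only one polarity across all clauses.
Pure literals: x5 (positive only).
Count = 1.

1


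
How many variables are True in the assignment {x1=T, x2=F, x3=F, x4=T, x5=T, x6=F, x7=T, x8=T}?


The weight is the number of variables assigned True.
True variables: x1, x4, x5, x7, x8.
Weight = 5.

5


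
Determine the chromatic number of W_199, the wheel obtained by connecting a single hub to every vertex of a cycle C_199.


W_199 consists of the cycle C_199 together with a hub vertex adjacent to every cycle vertex.
The cycle C_199 needs 3 colors (odd cycle -> 3).
The hub is adjacent to every cycle vertex, so it must receive a new color distinct from all of them.
Chromatic number = 3 + 1 = 4.

4


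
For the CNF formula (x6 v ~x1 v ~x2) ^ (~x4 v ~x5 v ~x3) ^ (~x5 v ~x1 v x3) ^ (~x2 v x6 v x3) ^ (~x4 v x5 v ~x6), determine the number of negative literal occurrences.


Scan each clause for negated literals.
Clause 1: 2 negative; Clause 2: 3 negative; Clause 3: 2 negative; Clause 4: 1 negative; Clause 5: 2 negative.
Total negative literal occurrences = 10.

10


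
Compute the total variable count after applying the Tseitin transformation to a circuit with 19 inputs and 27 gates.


The Tseitin transformation introduces one auxiliary variable per gate.
Total variables = inputs + gates = 19 + 27 = 46.

46


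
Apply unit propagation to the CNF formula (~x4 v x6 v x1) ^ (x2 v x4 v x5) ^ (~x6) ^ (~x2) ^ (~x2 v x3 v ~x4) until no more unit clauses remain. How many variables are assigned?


Unit propagation repeatedly assigns the literal in any unit clause, then simplifies.
Assignments in order: x6 = F, x2 = F.
No further unit clauses remain.
Total variables assigned = 2.

2


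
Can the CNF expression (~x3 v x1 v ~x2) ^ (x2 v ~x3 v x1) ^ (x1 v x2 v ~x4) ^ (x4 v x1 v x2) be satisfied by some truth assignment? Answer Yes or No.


Check all 16 possible truth assignments.
Number of satisfying assignments found: 10.
The formula is satisfiable.

Yes


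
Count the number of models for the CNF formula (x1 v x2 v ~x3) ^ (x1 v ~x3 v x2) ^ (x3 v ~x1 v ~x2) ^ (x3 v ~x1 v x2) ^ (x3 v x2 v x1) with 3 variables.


Enumerate all 8 truth assignments over 3 variables.
Test each against every clause.
Satisfying assignments found: 4.

4


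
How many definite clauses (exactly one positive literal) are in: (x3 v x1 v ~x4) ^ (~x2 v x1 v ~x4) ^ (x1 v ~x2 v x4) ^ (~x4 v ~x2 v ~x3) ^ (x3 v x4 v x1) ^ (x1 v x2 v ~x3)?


A definite clause has exactly one positive literal.
Clause 1: 2 positive -> not definite
Clause 2: 1 positive -> definite
Clause 3: 2 positive -> not definite
Clause 4: 0 positive -> not definite
Clause 5: 3 positive -> not definite
Clause 6: 2 positive -> not definite
Definite clause count = 1.

1


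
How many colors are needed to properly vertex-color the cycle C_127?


An odd cycle cannot be 2-colored: alternating two colors around the cycle returns to the start with a conflict.
Since 127 is odd, three colors are required (and three suffice).
Chromatic number = 3.

3


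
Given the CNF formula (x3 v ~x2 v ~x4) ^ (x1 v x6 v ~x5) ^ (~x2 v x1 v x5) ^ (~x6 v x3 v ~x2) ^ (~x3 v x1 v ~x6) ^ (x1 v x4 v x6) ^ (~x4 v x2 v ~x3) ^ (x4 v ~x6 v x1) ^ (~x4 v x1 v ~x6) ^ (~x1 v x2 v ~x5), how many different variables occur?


Identify each distinct variable in the formula.
Variables found: x1, x2, x3, x4, x5, x6.
Total distinct variables = 6.

6


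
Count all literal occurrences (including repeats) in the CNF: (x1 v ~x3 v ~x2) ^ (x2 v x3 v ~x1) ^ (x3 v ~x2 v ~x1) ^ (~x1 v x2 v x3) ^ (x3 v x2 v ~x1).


Clause lengths: 3, 3, 3, 3, 3.
Sum = 3 + 3 + 3 + 3 + 3 = 15.

15


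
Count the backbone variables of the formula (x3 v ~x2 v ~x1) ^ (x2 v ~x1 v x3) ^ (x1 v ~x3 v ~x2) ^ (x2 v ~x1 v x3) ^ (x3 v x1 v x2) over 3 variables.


Find all satisfying assignments: 4 model(s).
Check which variables have the same value in every model.
No variable is fixed across all models.
Backbone size = 0.

0


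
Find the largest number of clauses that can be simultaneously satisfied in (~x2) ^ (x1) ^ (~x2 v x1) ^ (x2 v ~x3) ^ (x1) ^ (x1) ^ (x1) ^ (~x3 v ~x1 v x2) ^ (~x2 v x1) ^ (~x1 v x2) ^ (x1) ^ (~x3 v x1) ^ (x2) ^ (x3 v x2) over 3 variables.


Enumerate all 8 truth assignments.
For each, count how many of the 14 clauses are satisfied.
The formula is not fully satisfiable, so the maximum is below 14.
Maximum simultaneously satisfiable clauses = 13.

13


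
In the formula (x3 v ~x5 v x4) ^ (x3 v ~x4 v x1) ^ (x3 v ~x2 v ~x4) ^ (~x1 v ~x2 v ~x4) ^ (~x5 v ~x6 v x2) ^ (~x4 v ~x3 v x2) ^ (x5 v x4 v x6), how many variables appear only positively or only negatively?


A pure literal appears in only one polarity across all clauses.
No pure literals found.
Count = 0.

0


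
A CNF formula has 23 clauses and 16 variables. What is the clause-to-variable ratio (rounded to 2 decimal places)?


Clause-to-variable ratio = clauses / variables.
23 / 16 = 1.44.

1.44


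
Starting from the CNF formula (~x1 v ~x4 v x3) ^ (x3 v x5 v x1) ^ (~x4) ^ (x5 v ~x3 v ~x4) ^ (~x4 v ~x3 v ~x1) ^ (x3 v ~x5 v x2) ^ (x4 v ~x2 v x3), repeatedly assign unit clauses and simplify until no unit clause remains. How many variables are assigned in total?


Unit propagation repeatedly assigns the literal in any unit clause, then simplifies.
Assignments in order: x4 = F.
No further unit clauses remain.
Total variables assigned = 1.

1


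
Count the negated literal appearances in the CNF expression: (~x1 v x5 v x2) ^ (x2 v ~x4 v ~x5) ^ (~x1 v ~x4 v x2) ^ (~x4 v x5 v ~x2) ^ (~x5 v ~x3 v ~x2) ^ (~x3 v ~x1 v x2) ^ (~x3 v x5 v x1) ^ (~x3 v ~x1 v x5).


Scan each clause for negated literals.
Clause 1: 1 negative; Clause 2: 2 negative; Clause 3: 2 negative; Clause 4: 2 negative; Clause 5: 3 negative; Clause 6: 2 negative; Clause 7: 1 negative; Clause 8: 2 negative.
Total negative literal occurrences = 15.

15


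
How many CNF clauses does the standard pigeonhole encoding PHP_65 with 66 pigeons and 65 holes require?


The PHP encoding has two parts:
1) At-least-one-hole clauses: 66 (one per pigeon, each with 65 literals).
2) At-most-one-pigeon-per-hole clauses: 65 holes * C(66,2) = 65 * 2145 = 139425.
Total clauses = 66 + 139425 = 139491.

139491


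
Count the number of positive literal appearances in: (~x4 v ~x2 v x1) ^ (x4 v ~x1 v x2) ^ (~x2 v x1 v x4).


Scan each clause for unnegated literals.
Clause 1: 1 positive; Clause 2: 2 positive; Clause 3: 2 positive.
Total positive literal occurrences = 5.

5


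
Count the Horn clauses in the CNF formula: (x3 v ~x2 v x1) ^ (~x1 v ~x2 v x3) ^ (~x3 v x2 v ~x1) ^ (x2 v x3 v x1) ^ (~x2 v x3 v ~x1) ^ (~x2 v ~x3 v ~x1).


A Horn clause has at most one positive literal.
Clause 1: 2 positive lit(s) -> not Horn
Clause 2: 1 positive lit(s) -> Horn
Clause 3: 1 positive lit(s) -> Horn
Clause 4: 3 positive lit(s) -> not Horn
Clause 5: 1 positive lit(s) -> Horn
Clause 6: 0 positive lit(s) -> Horn
Total Horn clauses = 4.

4


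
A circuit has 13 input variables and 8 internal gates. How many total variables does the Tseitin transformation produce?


The Tseitin transformation introduces one auxiliary variable per gate.
Total variables = inputs + gates = 13 + 8 = 21.

21


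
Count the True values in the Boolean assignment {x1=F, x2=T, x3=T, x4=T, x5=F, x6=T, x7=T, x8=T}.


The weight is the number of variables assigned True.
True variables: x2, x3, x4, x6, x7, x8.
Weight = 6.

6


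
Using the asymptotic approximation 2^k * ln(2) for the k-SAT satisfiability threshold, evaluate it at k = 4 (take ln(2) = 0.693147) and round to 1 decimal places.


Using the asymptotic formula: threshold ~ 2^k * ln(2).
2^4 = 16.
16 * 0.693147 = 11.1.

11.1


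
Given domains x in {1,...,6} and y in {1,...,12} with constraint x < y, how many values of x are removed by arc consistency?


For the constraint x < y, x needs a supporting value in y's domain.
x can be at most 11 (one less than y's maximum).
Valid x values from domain: 6 out of 6.
Pruned = 6 - 6 = 0.

0


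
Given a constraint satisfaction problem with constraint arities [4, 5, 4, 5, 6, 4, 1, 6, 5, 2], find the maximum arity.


The arities are: 4, 5, 4, 5, 6, 4, 1, 6, 5, 2.
Scan for the maximum value.
Maximum arity = 6.

6


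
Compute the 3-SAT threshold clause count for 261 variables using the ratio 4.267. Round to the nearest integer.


The 3-SAT phase transition occurs at approximately 4.267 clauses per variable.
m = 4.267 * 261 = 1113.687.
Rounded to nearest integer: 1114.

1114


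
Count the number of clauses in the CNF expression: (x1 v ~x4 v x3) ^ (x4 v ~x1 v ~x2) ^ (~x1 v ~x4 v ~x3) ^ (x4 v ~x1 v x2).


Each group enclosed in parentheses joined by ^ is one clause.
Counting the conjuncts: 4 clauses.

4


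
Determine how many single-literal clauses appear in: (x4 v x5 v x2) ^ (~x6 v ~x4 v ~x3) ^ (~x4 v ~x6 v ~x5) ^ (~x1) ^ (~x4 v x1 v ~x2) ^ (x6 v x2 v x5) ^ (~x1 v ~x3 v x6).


A unit clause contains exactly one literal.
Unit clauses found: (~x1).
Count = 1.

1


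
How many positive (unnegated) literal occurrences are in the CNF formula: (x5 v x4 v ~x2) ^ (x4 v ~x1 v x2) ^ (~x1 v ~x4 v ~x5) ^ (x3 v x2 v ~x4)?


Scan each clause for unnegated literals.
Clause 1: 2 positive; Clause 2: 2 positive; Clause 3: 0 positive; Clause 4: 2 positive.
Total positive literal occurrences = 6.

6


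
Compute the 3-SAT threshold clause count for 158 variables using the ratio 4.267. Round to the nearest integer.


The 3-SAT phase transition occurs at approximately 4.267 clauses per variable.
m = 4.267 * 158 = 674.186.
Rounded to nearest integer: 674.

674


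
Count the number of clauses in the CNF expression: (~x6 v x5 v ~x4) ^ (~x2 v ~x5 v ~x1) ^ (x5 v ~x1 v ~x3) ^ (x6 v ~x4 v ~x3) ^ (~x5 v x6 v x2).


Each group enclosed in parentheses joined by ^ is one clause.
Counting the conjuncts: 5 clauses.

5


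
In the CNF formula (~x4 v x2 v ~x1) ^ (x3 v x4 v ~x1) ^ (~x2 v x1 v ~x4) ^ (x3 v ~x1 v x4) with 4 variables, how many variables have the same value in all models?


Find all satisfying assignments: 10 model(s).
Check which variables have the same value in every model.
No variable is fixed across all models.
Backbone size = 0.

0


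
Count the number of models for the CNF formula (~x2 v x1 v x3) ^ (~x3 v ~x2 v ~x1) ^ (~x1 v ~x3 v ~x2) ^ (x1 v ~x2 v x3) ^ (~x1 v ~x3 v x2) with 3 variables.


Enumerate all 8 truth assignments over 3 variables.
Test each against every clause.
Satisfying assignments found: 5.

5


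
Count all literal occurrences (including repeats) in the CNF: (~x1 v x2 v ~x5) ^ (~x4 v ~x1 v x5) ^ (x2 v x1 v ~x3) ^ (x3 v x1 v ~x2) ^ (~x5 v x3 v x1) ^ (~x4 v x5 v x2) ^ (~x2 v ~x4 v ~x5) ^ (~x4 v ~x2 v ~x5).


Clause lengths: 3, 3, 3, 3, 3, 3, 3, 3.
Sum = 3 + 3 + 3 + 3 + 3 + 3 + 3 + 3 = 24.

24


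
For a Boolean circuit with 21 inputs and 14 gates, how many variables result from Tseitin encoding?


The Tseitin transformation introduces one auxiliary variable per gate.
Total variables = inputs + gates = 21 + 14 = 35.

35


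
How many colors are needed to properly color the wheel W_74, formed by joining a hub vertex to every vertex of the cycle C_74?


W_74 consists of the cycle C_74 together with a hub vertex adjacent to every cycle vertex.
The cycle C_74 needs 2 colors (even cycle -> 2).
The hub is adjacent to every cycle vertex, so it must receive a new color distinct from all of them.
Chromatic number = 2 + 1 = 3.

3


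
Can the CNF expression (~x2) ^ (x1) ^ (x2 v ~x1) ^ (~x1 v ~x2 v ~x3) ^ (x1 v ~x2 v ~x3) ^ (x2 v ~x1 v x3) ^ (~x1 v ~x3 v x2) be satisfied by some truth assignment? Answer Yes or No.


Check all 8 possible truth assignments.
Number of satisfying assignments found: 0.
The formula is unsatisfiable.

No


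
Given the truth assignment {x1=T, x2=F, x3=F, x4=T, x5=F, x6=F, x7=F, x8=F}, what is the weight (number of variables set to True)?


The weight is the number of variables assigned True.
True variables: x1, x4.
Weight = 2.

2


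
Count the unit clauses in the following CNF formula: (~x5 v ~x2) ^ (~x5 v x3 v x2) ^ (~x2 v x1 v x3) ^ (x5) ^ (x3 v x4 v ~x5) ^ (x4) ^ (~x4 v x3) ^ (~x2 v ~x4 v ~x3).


A unit clause contains exactly one literal.
Unit clauses found: (x5), (x4).
Count = 2.

2


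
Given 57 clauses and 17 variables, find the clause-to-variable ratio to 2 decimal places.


Clause-to-variable ratio = clauses / variables.
57 / 17 = 3.35.

3.35


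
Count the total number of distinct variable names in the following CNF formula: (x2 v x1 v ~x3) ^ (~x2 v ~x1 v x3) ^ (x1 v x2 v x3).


Identify each distinct variable in the formula.
Variables found: x1, x2, x3.
Total distinct variables = 3.

3


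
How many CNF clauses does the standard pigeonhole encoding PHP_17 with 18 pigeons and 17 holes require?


The PHP encoding has two parts:
1) At-least-one-hole clauses: 18 (one per pigeon, each with 17 literals).
2) At-most-one-pigeon-per-hole clauses: 17 holes * C(18,2) = 17 * 153 = 2601.
Total clauses = 18 + 2601 = 2619.

2619


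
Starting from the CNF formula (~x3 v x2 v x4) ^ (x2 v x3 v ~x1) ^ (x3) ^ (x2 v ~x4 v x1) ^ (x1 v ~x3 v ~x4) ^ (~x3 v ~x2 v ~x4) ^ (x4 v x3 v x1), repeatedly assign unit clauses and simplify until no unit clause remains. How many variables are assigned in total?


Unit propagation repeatedly assigns the literal in any unit clause, then simplifies.
Assignments in order: x3 = T.
No further unit clauses remain.
Total variables assigned = 1.

1


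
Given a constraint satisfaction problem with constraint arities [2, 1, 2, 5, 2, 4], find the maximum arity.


The arities are: 2, 1, 2, 5, 2, 4.
Scan for the maximum value.
Maximum arity = 5.

5


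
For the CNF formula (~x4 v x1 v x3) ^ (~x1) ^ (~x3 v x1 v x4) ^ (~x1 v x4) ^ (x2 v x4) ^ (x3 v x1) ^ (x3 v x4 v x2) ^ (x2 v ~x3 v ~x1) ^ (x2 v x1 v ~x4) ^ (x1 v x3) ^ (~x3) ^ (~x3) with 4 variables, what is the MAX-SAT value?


Enumerate all 16 truth assignments.
For each, count how many of the 12 clauses are satisfied.
The formula is not fully satisfiable, so the maximum is below 12.
Maximum simultaneously satisfiable clauses = 11.

11


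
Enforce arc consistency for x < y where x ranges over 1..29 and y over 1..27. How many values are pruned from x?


For the constraint x < y, x needs a supporting value in y's domain.
x can be at most 26 (one less than y's maximum).
Valid x values from domain: 26 out of 29.
Pruned = 29 - 26 = 3.

3


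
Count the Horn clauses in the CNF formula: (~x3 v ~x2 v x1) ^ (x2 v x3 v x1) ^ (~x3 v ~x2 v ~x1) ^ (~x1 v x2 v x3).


A Horn clause has at most one positive literal.
Clause 1: 1 positive lit(s) -> Horn
Clause 2: 3 positive lit(s) -> not Horn
Clause 3: 0 positive lit(s) -> Horn
Clause 4: 2 positive lit(s) -> not Horn
Total Horn clauses = 2.

2


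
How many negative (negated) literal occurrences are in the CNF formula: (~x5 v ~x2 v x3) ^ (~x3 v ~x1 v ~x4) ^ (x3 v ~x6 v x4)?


Scan each clause for negated literals.
Clause 1: 2 negative; Clause 2: 3 negative; Clause 3: 1 negative.
Total negative literal occurrences = 6.

6


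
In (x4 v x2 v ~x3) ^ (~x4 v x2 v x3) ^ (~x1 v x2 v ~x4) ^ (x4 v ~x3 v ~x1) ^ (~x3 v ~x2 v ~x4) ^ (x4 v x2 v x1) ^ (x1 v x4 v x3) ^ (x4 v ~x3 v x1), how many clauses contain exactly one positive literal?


A definite clause has exactly one positive literal.
Clause 1: 2 positive -> not definite
Clause 2: 2 positive -> not definite
Clause 3: 1 positive -> definite
Clause 4: 1 positive -> definite
Clause 5: 0 positive -> not definite
Clause 6: 3 positive -> not definite
Clause 7: 3 positive -> not definite
Clause 8: 2 positive -> not definite
Definite clause count = 2.

2


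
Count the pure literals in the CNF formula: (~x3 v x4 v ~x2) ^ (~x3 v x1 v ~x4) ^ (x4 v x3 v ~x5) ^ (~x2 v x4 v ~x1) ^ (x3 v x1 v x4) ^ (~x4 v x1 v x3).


A pure literal appears in only one polarity across all clauses.
Pure literals: x2 (negative only), x5 (negative only).
Count = 2.

2


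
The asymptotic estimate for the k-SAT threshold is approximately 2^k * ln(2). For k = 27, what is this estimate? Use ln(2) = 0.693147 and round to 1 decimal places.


Using the asymptotic formula: threshold ~ 2^k * ln(2).
2^27 = 134217728.
134217728 * 0.693147 = 93032615.5.

93032615.5


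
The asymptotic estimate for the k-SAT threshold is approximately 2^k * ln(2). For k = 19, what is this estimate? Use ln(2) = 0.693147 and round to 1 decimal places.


Using the asymptotic formula: threshold ~ 2^k * ln(2).
2^19 = 524288.
524288 * 0.693147 = 363408.7.

363408.7


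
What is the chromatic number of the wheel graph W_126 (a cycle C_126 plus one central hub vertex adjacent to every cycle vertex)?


W_126 consists of the cycle C_126 together with a hub vertex adjacent to every cycle vertex.
The cycle C_126 needs 2 colors (even cycle -> 2).
The hub is adjacent to every cycle vertex, so it must receive a new color distinct from all of them.
Chromatic number = 2 + 1 = 3.

3


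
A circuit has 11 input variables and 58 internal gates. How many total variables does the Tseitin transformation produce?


The Tseitin transformation introduces one auxiliary variable per gate.
Total variables = inputs + gates = 11 + 58 = 69.

69


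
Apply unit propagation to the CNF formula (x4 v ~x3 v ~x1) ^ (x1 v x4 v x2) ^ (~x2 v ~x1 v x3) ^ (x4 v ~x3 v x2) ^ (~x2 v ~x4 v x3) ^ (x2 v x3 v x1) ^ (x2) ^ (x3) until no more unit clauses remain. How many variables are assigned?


Unit propagation repeatedly assigns the literal in any unit clause, then simplifies.
Assignments in order: x2 = T, x3 = T.
No further unit clauses remain.
Total variables assigned = 2.

2


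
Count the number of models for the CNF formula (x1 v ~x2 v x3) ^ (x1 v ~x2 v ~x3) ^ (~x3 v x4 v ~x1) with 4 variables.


Enumerate all 16 truth assignments over 4 variables.
Test each against every clause.
Satisfying assignments found: 10.

10


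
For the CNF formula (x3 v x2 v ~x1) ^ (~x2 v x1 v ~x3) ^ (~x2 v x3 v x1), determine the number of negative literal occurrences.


Scan each clause for negated literals.
Clause 1: 1 negative; Clause 2: 2 negative; Clause 3: 1 negative.
Total negative literal occurrences = 4.

4


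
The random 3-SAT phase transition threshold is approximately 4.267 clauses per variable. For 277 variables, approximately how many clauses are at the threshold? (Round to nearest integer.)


The 3-SAT phase transition occurs at approximately 4.267 clauses per variable.
m = 4.267 * 277 = 1181.959.
Rounded to nearest integer: 1182.

1182


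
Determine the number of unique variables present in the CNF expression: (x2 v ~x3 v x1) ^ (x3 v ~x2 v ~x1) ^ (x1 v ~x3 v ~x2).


Identify each distinct variable in the formula.
Variables found: x1, x2, x3.
Total distinct variables = 3.

3


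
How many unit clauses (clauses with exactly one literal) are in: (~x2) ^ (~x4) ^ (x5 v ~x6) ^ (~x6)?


A unit clause contains exactly one literal.
Unit clauses found: (~x2), (~x4), (~x6).
Count = 3.

3


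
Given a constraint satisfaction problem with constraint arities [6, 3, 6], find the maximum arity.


The arities are: 6, 3, 6.
Scan for the maximum value.
Maximum arity = 6.

6


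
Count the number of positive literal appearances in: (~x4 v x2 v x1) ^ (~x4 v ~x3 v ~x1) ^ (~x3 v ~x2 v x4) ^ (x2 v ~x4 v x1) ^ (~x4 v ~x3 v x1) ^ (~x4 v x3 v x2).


Scan each clause for unnegated literals.
Clause 1: 2 positive; Clause 2: 0 positive; Clause 3: 1 positive; Clause 4: 2 positive; Clause 5: 1 positive; Clause 6: 2 positive.
Total positive literal occurrences = 8.

8


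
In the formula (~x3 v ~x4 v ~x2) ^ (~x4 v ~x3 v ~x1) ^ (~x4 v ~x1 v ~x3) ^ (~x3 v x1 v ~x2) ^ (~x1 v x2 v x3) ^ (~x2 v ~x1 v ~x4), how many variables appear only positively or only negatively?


A pure literal appears in only one polarity across all clauses.
Pure literals: x4 (negative only).
Count = 1.

1


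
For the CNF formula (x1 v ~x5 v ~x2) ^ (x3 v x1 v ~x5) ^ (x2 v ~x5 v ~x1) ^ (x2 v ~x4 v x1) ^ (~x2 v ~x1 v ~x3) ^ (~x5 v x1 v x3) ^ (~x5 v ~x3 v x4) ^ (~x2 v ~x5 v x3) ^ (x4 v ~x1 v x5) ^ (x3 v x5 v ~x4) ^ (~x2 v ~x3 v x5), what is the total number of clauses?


Each group enclosed in parentheses joined by ^ is one clause.
Counting the conjuncts: 11 clauses.

11
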